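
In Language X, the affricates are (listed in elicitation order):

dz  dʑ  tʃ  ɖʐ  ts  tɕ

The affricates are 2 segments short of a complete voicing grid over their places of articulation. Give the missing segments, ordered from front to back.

Voiceless: /ts/ (alveolar), /tʃ/ (postalveolar), /tɕ/ (alveolo-palatal).
Voiced: /dz/ (alveolar), /ɖʐ/ (retroflex), /dʑ/ (alveolo-palatal).
Gaps, from front to back: postalveolar lacks voiced (/dʒ/); retroflex lacks voiceless (/ʈʂ/).

/dʒ/, /ʈʂ/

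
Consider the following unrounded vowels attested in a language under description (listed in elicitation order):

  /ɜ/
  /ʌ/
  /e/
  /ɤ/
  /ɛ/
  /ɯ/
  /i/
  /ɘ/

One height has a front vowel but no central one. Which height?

height            front     central   back    
high              i         —         ɯ       
high-mid          e         ɘ         ɤ       
low-mid           ɛ         ɜ         ʌ       
Every height has a central member except high, where /ɨ/ would be expected.

high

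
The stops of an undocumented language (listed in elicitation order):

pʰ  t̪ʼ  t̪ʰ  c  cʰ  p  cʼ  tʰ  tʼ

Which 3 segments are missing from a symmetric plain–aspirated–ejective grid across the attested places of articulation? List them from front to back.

/pʼ/, /t̪/, /t/

place of articulation  plain     aspirated  ejective
bilabial          p         pʰ        —       
dental            —         t̪ʰ       t̪ʼ     
alveolar          —         tʰ        tʼ      
palatal           c         cʰ        cʼ      
Gaps, from front to back: bilabial lacks ejective (/pʼ/); dental lacks plain (/t̪/); alveolar lacks plain (/t/).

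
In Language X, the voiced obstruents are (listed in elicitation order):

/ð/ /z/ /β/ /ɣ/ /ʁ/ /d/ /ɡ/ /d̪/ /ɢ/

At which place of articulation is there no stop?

place of articulation  stop      fricative
bilabial          —         β       
dental            d̪        ð       
alveolar          d         z       
velar             ɡ         ɣ       
uvular            ɢ         ʁ       
Every place of articulation has a stop member except bilabial, where /b/ would be expected.

bilabial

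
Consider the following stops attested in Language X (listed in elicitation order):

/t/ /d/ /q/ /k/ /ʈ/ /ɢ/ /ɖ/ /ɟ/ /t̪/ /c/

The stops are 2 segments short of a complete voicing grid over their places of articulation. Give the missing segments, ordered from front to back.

Voiceless: /t̪/ (dental), /t/ (alveolar), /ʈ/ (retroflex), /c/ (palatal), /k/ (velar), /q/ (uvular).
Voiced: /d/ (alveolar), /ɖ/ (retroflex), /ɟ/ (palatal), /ɢ/ (uvular).
Gaps, from front to back: dental lacks voiced (/d̪/); velar lacks voiced (/ɡ/).

/d̪/, /ɡ/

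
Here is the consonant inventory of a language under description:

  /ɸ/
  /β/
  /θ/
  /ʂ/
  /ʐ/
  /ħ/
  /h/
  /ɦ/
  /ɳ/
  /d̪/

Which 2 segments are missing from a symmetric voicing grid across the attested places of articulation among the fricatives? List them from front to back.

Voiceless: /ɸ/ (bilabial), /θ/ (dental), /ʂ/ (retroflex), /ħ/ (pharyngeal), /h/ (glottal).
Voiced: /β/ (bilabial), /ʐ/ (retroflex), /ɦ/ (glottal).
Gaps, from front to back: dental lacks voiced (/ð/); pharyngeal lacks voiced (/ʕ/).

/ð/, /ʕ/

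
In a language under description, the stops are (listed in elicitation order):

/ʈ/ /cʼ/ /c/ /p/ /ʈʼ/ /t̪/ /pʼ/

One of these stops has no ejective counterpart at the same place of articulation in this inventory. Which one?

/t̪/

Bilabial: /p/ ~ /pʼ/
Retroflex: /ʈ/ ~ /ʈʼ/
Palatal: /c/ ~ /cʼ/
Dental: only /t̪/ (plain); no ejective partner.
So /t̪/ is the unpaired segment.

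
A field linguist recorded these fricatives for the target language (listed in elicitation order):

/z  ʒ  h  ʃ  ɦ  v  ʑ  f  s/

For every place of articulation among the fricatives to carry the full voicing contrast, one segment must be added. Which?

/ɕ/

labiodental: voiceless /f/, voiced /v/.
alveolar: voiceless /s/, voiced /z/.
postalveolar: voiceless /ʃ/, voiced /ʒ/.
alveolo-palatal: voiceless —, voiced /ʑ/.
glottal: voiceless /h/, voiced /ɦ/.
The alveolo-palatal row has no voiceless member, so the gap is the voiceless alveolo-palatal fricative /ɕ/.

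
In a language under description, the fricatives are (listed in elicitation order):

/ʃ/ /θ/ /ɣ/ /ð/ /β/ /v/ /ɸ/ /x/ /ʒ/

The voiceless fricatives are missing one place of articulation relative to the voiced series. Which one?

place of articulation  voiceless  voiced  
bilabial          ɸ         β       
labiodental       —         v       
dental            θ         ð       
postalveolar      ʃ         ʒ       
velar             x         ɣ       
Every place of articulation has a voiceless member except labiodental, where /f/ would be expected.

labiodental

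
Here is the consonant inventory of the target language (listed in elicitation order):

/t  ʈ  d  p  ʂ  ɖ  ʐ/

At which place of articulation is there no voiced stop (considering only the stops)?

bilabial

Voiceless: /p/ (bilabial), /t/ (alveolar), /ʈ/ (retroflex).
Voiced: /d/ (alveolar), /ɖ/ (retroflex).
Every place of articulation has a voiced member except bilabial, where /b/ would be expected.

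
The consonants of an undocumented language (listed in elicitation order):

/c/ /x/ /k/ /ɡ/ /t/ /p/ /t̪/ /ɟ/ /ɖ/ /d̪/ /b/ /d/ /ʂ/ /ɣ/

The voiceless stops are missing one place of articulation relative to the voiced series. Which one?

retroflex

bilabial: voiceless /p/, voiced /b/.
dental: voiceless /t̪/, voiced /d̪/.
alveolar: voiceless /t/, voiced /d/.
retroflex: voiceless —, voiced /ɖ/.
palatal: voiceless /c/, voiced /ɟ/.
velar: voiceless /k/, voiced /ɡ/.
Every place of articulation has a voiceless member except retroflex, where /ʈ/ would be expected.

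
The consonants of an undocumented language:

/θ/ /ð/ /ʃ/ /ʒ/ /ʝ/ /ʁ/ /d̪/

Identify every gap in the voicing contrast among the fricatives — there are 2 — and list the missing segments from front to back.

/ç/, /χ/

dental: voiceless /θ/, voiced /ð/.
postalveolar: voiceless /ʃ/, voiced /ʒ/.
palatal: voiceless —, voiced /ʝ/.
uvular: voiceless —, voiced /ʁ/.
Gaps, from front to back: palatal lacks voiceless (/ç/); uvular lacks voiceless (/χ/).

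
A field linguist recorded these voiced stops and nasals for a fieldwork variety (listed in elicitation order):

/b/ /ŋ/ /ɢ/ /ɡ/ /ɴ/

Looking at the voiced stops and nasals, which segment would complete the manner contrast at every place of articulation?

/m/

bilabial: oral stop /b/, nasal —.
velar: oral stop /ɡ/, nasal /ŋ/.
uvular: oral stop /ɢ/, nasal /ɴ/.
The bilabial row has no nasal member, so the gap is the bilabial nasal /m/.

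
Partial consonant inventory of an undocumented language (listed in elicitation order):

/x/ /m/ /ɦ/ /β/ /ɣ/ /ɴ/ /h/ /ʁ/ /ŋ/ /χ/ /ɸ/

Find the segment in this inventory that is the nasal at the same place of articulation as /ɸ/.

/m/

/ɸ/ is a voiceless bilabial fricative.
The nasal at the same place is a bilabial nasal — in this inventory, /m/.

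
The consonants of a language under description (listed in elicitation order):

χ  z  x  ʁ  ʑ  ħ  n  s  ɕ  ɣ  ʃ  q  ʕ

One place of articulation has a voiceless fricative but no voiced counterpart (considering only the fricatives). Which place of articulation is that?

alveolar: voiceless /s/, voiced /z/.
postalveolar: voiceless /ʃ/, voiced —.
alveolo-palatal: voiceless /ɕ/, voiced /ʑ/.
velar: voiceless /x/, voiced /ɣ/.
uvular: voiceless /χ/, voiced /ʁ/.
pharyngeal: voiceless /ħ/, voiced /ʕ/.
Every place of articulation has a voiced member except postalveolar, where /ʒ/ would be expected.

postalveolar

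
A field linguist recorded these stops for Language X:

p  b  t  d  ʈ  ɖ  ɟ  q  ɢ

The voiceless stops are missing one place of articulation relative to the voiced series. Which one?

place of articulation  voiceless  voiced  
bilabial          p         b       
alveolar          t         d       
retroflex         ʈ         ɖ       
palatal           —         ɟ       
uvular            q         ɢ       
Every place of articulation has a voiceless member except palatal, where /c/ would be expected.

palatal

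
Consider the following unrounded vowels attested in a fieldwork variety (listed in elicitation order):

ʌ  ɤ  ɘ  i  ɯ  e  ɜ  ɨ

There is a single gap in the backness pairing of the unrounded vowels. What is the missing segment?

/ɛ/

high: front /i/, central /ɨ/, back /ɯ/.
high-mid: front /e/, central /ɘ/, back /ɤ/.
low-mid: front —, central /ɜ/, back /ʌ/.
The low-mid row has no front member, so the gap is the low-mid front unrounded vowel /ɛ/.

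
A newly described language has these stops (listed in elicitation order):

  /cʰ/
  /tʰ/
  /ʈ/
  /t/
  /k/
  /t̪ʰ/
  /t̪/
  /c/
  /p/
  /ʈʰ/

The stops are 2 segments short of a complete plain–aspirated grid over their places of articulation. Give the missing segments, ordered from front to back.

/pʰ/, /kʰ/

Plain: /p/ (bilabial), /t̪/ (dental), /t/ (alveolar), /ʈ/ (retroflex), /c/ (palatal), /k/ (velar).
Aspirated: /t̪ʰ/ (dental), /tʰ/ (alveolar), /ʈʰ/ (retroflex), /cʰ/ (palatal).
Gaps, from front to back: bilabial lacks aspirated (/pʰ/); velar lacks aspirated (/kʰ/).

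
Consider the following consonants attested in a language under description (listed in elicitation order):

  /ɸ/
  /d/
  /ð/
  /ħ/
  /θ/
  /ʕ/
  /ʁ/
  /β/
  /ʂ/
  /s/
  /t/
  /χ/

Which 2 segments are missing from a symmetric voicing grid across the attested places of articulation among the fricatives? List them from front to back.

Voiceless: /ɸ/ (bilabial), /θ/ (dental), /s/ (alveolar), /ʂ/ (retroflex), /χ/ (uvular), /ħ/ (pharyngeal).
Voiced: /β/ (bilabial), /ð/ (dental), /ʁ/ (uvular), /ʕ/ (pharyngeal).
Gaps, from front to back: alveolar lacks voiced (/z/); retroflex lacks voiced (/ʐ/).

/z/, /ʐ/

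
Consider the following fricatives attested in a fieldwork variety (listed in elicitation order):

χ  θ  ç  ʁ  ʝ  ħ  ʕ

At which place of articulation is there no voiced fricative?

Voiceless: /θ/ (dental), /ç/ (palatal), /χ/ (uvular), /ħ/ (pharyngeal).
Voiced: /ʝ/ (palatal), /ʁ/ (uvular), /ʕ/ (pharyngeal).
Every place of articulation has a voiced member except dental, where /ð/ would be expected.

dental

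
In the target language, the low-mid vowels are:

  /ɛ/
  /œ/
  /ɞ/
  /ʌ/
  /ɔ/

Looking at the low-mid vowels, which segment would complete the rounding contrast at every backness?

Unrounded: /ɛ/ (front), /ʌ/ (back).
Rounded: /œ/ (front), /ɞ/ (central), /ɔ/ (back).
The central row has no unrounded member, so the gap is the central unrounded vowel /ɜ/.

/ɜ/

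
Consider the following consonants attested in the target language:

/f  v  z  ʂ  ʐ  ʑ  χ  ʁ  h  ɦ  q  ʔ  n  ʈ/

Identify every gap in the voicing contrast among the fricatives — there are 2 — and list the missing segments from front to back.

place of articulation  voiceless  voiced  
labiodental       f         v       
alveolar          —         z       
retroflex         ʂ         ʐ       
alveolo-palatal   —         ʑ       
uvular            χ         ʁ       
glottal           h         ɦ       
Gaps, from front to back: alveolar lacks voiceless (/s/); alveolo-palatal lacks voiceless (/ɕ/).

/s/, /ɕ/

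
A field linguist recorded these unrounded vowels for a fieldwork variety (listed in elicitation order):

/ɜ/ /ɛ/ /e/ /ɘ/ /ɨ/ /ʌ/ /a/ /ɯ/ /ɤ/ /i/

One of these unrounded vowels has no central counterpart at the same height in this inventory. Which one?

High: /i/ ~ /ɨ/ ~ /ɯ/
High-mid: /e/ ~ /ɘ/ ~ /ɤ/
Low-mid: /ɛ/ ~ /ɜ/ ~ /ʌ/
Low: only /a/ (front); no central partner.
So /a/ is the unpaired segment.

/a/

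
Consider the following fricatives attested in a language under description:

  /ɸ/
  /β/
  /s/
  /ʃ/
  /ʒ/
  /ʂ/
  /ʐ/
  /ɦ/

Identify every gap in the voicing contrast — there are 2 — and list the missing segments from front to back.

/z/, /h/

bilabial: voiceless /ɸ/, voiced /β/.
alveolar: voiceless /s/, voiced —.
postalveolar: voiceless /ʃ/, voiced /ʒ/.
retroflex: voiceless /ʂ/, voiced /ʐ/.
glottal: voiceless —, voiced /ɦ/.
Gaps, from front to back: alveolar lacks voiced (/z/); glottal lacks voiceless (/h/).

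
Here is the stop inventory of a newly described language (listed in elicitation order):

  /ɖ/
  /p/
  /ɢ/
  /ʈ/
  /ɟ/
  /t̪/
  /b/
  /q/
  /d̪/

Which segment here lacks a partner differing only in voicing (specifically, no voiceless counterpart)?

/ɟ/

Bilabial: /p/ ~ /b/
Dental: /t̪/ ~ /d̪/
Retroflex: /ʈ/ ~ /ɖ/
Uvular: /q/ ~ /ɢ/
Palatal: only /ɟ/ (voiced); no voiceless partner.
So /ɟ/ is the unpaired segment.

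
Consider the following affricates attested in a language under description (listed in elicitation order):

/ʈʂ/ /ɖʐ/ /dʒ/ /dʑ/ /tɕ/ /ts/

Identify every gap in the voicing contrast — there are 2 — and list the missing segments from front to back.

Voiceless: /ts/ (alveolar), /ʈʂ/ (retroflex), /tɕ/ (alveolo-palatal).
Voiced: /dʒ/ (postalveolar), /ɖʐ/ (retroflex), /dʑ/ (alveolo-palatal).
Gaps, from front to back: alveolar lacks voiced (/dz/); postalveolar lacks voiceless (/tʃ/).

/dz/, /tʃ/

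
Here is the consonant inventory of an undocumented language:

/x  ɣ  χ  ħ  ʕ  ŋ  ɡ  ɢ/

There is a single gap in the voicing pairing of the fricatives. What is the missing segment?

place of articulation  voiceless  voiced  
velar             x         ɣ       
uvular            χ         —       
pharyngeal        ħ         ʕ       
The uvular row has no voiced member, so the gap is the voiced uvular fricative /ʁ/.

/ʁ/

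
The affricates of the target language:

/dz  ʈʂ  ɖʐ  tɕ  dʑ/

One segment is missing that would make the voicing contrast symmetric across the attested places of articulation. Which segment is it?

Voiceless: /ʈʂ/ (retroflex), /tɕ/ (alveolo-palatal).
Voiced: /dz/ (alveolar), /ɖʐ/ (retroflex), /dʑ/ (alveolo-palatal).
The alveolar row has no voiceless member, so the gap is the voiceless alveolar affricate /ts/.

/ts/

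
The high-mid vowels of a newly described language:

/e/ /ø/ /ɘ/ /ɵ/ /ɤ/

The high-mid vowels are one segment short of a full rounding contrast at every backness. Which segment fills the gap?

front: unrounded /e/, rounded /ø/.
central: unrounded /ɘ/, rounded /ɵ/.
back: unrounded /ɤ/, rounded —.
The back row has no rounded member, so the gap is the back rounded vowel /o/.

/o/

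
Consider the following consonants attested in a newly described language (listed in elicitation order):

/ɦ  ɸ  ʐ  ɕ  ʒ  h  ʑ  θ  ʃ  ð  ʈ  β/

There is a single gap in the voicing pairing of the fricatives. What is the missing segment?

bilabial: voiceless /ɸ/, voiced /β/.
dental: voiceless /θ/, voiced /ð/.
postalveolar: voiceless /ʃ/, voiced /ʒ/.
retroflex: voiceless —, voiced /ʐ/.
alveolo-palatal: voiceless /ɕ/, voiced /ʑ/.
glottal: voiceless /h/, voiced /ɦ/.
The retroflex row has no voiceless member, so the gap is the voiceless retroflex fricative /ʂ/.

/ʂ/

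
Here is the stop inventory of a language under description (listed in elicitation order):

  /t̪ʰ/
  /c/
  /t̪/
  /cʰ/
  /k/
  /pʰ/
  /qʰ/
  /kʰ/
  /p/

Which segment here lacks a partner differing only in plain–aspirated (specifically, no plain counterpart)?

/qʰ/

Bilabial: /p/ ~ /pʰ/
Dental: /t̪/ ~ /t̪ʰ/
Palatal: /c/ ~ /cʰ/
Velar: /k/ ~ /kʰ/
Uvular: only /qʰ/ (aspirated); no plain partner.
So /qʰ/ is the unpaired segment.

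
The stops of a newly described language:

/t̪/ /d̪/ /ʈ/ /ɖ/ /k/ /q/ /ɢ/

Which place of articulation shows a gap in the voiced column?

velar

Voiceless: /t̪/ (dental), /ʈ/ (retroflex), /k/ (velar), /q/ (uvular).
Voiced: /d̪/ (dental), /ɖ/ (retroflex), /ɢ/ (uvular).
Every place of articulation has a voiced member except velar, where /ɡ/ would be expected.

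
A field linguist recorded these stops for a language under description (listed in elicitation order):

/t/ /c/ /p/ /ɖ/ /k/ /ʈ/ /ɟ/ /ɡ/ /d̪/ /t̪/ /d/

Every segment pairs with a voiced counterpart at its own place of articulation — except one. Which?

Dental: /t̪/ ~ /d̪/
Alveolar: /t/ ~ /d/
Retroflex: /ʈ/ ~ /ɖ/
Palatal: /c/ ~ /ɟ/
Velar: /k/ ~ /ɡ/
Bilabial: only /p/ (voiceless); no voiced partner.
So /p/ is the unpaired segment.

/p/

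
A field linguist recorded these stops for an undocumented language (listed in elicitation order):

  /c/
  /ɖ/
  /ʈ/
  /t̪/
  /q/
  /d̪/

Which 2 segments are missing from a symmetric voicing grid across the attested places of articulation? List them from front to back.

Voiceless: /t̪/ (dental), /ʈ/ (retroflex), /c/ (palatal), /q/ (uvular).
Voiced: /d̪/ (dental), /ɖ/ (retroflex).
Gaps, from front to back: palatal lacks voiced (/ɟ/); uvular lacks voiced (/ɢ/).

/ɟ/, /ɢ/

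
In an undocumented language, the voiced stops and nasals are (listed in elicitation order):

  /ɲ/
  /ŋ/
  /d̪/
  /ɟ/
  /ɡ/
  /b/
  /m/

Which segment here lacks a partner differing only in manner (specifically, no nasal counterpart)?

/d̪/

Bilabial: /b/ ~ /m/
Palatal: /ɟ/ ~ /ɲ/
Velar: /ɡ/ ~ /ŋ/
Dental: only /d̪/ (oral stop); no nasal partner.
So /d̪/ is the unpaired segment.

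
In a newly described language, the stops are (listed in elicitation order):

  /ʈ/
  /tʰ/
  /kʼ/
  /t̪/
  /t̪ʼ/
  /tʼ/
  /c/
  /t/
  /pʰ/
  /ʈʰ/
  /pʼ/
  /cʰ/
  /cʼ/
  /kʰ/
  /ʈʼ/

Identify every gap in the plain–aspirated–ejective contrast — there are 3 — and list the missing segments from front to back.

place of articulation  plain     aspirated  ejective
bilabial          —         pʰ        pʼ      
dental            t̪        —         t̪ʼ     
alveolar          t         tʰ        tʼ      
retroflex         ʈ         ʈʰ        ʈʼ      
palatal           c         cʰ        cʼ      
velar             —         kʰ        kʼ      
Gaps, from front to back: bilabial lacks plain (/p/); dental lacks aspirated (/t̪ʰ/); velar lacks plain (/k/).

/p/, /t̪ʰ/, /k/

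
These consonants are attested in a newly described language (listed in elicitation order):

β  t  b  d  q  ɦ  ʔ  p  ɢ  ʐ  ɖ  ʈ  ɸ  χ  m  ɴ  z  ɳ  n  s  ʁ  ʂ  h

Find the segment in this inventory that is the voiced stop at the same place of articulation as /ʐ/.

/ʐ/ is a voiced retroflex fricative.
The voiced stop at the same place is a voiced retroflex stop — in this inventory, /ɖ/.

/ɖ/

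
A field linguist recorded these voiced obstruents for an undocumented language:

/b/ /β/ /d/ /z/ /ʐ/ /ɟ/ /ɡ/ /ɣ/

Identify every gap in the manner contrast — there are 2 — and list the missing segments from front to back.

/ɖ/, /ʝ/

bilabial: stop /b/, fricative /β/.
alveolar: stop /d/, fricative /z/.
retroflex: stop —, fricative /ʐ/.
palatal: stop /ɟ/, fricative —.
velar: stop /ɡ/, fricative /ɣ/.
Gaps, from front to back: retroflex lacks stop (/ɖ/); palatal lacks fricative (/ʝ/).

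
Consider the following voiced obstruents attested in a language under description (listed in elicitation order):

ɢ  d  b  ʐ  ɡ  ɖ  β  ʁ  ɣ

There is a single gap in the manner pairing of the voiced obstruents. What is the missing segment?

place of articulation  stop      fricative
bilabial          b         β       
alveolar          d         —       
retroflex         ɖ         ʐ       
velar             ɡ         ɣ       
uvular            ɢ         ʁ       
The alveolar row has no fricative member, so the gap is the alveolar fricative /z/.

/z/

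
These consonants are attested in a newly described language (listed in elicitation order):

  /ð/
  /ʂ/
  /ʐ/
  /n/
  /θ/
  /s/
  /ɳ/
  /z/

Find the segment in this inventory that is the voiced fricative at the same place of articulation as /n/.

/n/ is an alveolar nasal.
The voiced fricative at the same place is a voiced alveolar fricative — in this inventory, /z/.

/z/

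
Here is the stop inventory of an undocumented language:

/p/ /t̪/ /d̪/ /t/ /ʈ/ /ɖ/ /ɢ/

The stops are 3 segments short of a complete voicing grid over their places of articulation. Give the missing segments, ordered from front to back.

bilabial: voiceless /p/, voiced —.
dental: voiceless /t̪/, voiced /d̪/.
alveolar: voiceless /t/, voiced —.
retroflex: voiceless /ʈ/, voiced /ɖ/.
uvular: voiceless —, voiced /ɢ/.
Gaps, from front to back: bilabial lacks voiced (/b/); alveolar lacks voiced (/d/); uvular lacks voiceless (/q/).

/b/, /d/, /q/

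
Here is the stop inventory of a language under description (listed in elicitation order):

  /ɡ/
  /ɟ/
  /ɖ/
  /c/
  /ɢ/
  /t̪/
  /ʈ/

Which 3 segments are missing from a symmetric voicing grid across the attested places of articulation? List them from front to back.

/d̪/, /k/, /q/

dental: voiceless /t̪/, voiced —.
retroflex: voiceless /ʈ/, voiced /ɖ/.
palatal: voiceless /c/, voiced /ɟ/.
velar: voiceless —, voiced /ɡ/.
uvular: voiceless —, voiced /ɢ/.
Gaps, from front to back: dental lacks voiced (/d̪/); velar lacks voiceless (/k/); uvular lacks voiceless (/q/).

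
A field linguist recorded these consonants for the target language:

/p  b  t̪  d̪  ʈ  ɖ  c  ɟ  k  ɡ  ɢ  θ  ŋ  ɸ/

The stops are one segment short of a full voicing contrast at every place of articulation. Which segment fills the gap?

/q/

place of articulation  voiceless  voiced  
bilabial          p         b       
dental            t̪        d̪      
retroflex         ʈ         ɖ       
palatal           c         ɟ       
velar             k         ɡ       
uvular            —         ɢ       
The uvular row has no voiceless member, so the gap is the voiceless uvular stop /q/.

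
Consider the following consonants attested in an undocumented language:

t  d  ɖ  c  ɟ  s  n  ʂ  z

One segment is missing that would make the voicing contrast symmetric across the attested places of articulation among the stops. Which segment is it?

/ʈ/

place of articulation  voiceless  voiced  
alveolar          t         d       
retroflex         —         ɖ       
palatal           c         ɟ       
The retroflex row has no voiceless member, so the gap is the voiceless retroflex stop /ʈ/.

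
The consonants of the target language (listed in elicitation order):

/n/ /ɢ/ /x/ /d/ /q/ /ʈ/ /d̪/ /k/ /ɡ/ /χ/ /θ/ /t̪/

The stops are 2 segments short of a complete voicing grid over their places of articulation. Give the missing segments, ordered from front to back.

/t/, /ɖ/

place of articulation  voiceless  voiced  
dental            t̪        d̪      
alveolar          —         d       
retroflex         ʈ         —       
velar             k         ɡ       
uvular            q         ɢ       
Gaps, from front to back: alveolar lacks voiceless (/t/); retroflex lacks voiced (/ɖ/).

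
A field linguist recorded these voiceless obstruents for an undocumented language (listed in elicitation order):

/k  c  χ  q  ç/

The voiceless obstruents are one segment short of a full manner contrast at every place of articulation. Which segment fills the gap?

Stop: /c/ (palatal), /k/ (velar), /q/ (uvular).
Fricative: /ç/ (palatal), /χ/ (uvular).
The velar row has no fricative member, so the gap is the velar fricative /x/.

/x/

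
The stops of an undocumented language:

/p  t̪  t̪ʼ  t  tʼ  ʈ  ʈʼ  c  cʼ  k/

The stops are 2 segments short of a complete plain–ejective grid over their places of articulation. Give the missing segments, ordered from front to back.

/pʼ/, /kʼ/

bilabial: plain /p/, ejective —.
dental: plain /t̪/, ejective /t̪ʼ/.
alveolar: plain /t/, ejective /tʼ/.
retroflex: plain /ʈ/, ejective /ʈʼ/.
palatal: plain /c/, ejective /cʼ/.
velar: plain /k/, ejective —.
Gaps, from front to back: bilabial lacks ejective (/pʼ/); velar lacks ejective (/kʼ/).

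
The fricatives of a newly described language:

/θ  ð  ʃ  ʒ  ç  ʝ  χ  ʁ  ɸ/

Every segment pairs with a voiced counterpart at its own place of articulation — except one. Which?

/ɸ/

Dental: /θ/ ~ /ð/
Postalveolar: /ʃ/ ~ /ʒ/
Palatal: /ç/ ~ /ʝ/
Uvular: /χ/ ~ /ʁ/
Bilabial: only /ɸ/ (voiceless); no voiced partner.
So /ɸ/ is the unpaired segment.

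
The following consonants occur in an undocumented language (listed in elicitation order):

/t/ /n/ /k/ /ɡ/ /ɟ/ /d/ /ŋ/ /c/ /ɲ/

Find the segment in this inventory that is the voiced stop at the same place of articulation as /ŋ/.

/ɡ/

/ŋ/ is a velar nasal.
The voiced stop at the same place is a voiced velar stop — in this inventory, /ɡ/.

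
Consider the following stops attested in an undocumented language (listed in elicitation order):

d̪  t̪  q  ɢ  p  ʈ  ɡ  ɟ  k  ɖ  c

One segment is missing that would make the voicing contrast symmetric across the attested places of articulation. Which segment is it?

/b/

place of articulation  voiceless  voiced  
bilabial          p         —       
dental            t̪        d̪      
retroflex         ʈ         ɖ       
palatal           c         ɟ       
velar             k         ɡ       
uvular            q         ɢ       
The bilabial row has no voiced member, so the gap is the voiced bilabial stop /b/.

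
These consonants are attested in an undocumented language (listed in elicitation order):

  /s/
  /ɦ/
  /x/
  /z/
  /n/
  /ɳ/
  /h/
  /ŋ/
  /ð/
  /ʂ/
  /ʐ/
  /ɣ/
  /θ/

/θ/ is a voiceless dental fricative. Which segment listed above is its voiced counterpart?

/ð/

The voiced counterpart is a voiced dental fricative — in this inventory, /ð/.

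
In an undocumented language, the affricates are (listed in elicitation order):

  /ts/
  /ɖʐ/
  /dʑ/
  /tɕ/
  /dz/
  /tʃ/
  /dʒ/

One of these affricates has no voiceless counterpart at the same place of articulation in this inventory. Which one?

/ɖʐ/

Alveolar: /ts/ ~ /dz/
Postalveolar: /tʃ/ ~ /dʒ/
Alveolo-palatal: /tɕ/ ~ /dʑ/
Retroflex: only /ɖʐ/ (voiced); no voiceless partner.
So /ɖʐ/ is the unpaired segment.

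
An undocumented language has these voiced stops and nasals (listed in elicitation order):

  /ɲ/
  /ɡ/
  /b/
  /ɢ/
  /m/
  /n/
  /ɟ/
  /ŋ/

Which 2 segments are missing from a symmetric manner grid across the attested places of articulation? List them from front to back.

bilabial: oral stop /b/, nasal /m/.
alveolar: oral stop —, nasal /n/.
palatal: oral stop /ɟ/, nasal /ɲ/.
velar: oral stop /ɡ/, nasal /ŋ/.
uvular: oral stop /ɢ/, nasal —.
Gaps, from front to back: alveolar lacks oral stop (/d/); uvular lacks nasal (/ɴ/).

/d/, /ɴ/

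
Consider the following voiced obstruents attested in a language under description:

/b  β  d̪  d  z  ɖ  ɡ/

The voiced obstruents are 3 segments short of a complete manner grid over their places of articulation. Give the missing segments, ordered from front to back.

place of articulation  stop      fricative
bilabial          b         β       
dental            d̪        —       
alveolar          d         z       
retroflex         ɖ         —       
velar             ɡ         —       
Gaps, from front to back: dental lacks fricative (/ð/); retroflex lacks fricative (/ʐ/); velar lacks fricative (/ɣ/).

/ð/, /ʐ/, /ɣ/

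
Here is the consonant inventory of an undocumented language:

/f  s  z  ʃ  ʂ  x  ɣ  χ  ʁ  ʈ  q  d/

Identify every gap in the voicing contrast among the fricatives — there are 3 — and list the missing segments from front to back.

labiodental: voiceless /f/, voiced —.
alveolar: voiceless /s/, voiced /z/.
postalveolar: voiceless /ʃ/, voiced —.
retroflex: voiceless /ʂ/, voiced —.
velar: voiceless /x/, voiced /ɣ/.
uvular: voiceless /χ/, voiced /ʁ/.
Gaps, from front to back: labiodental lacks voiced (/v/); postalveolar lacks voiced (/ʒ/); retroflex lacks voiced (/ʐ/).

/v/, /ʒ/, /ʐ/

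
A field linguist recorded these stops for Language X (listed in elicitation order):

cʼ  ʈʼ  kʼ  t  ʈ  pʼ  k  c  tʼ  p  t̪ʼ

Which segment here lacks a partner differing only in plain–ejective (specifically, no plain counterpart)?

Bilabial: /p/ ~ /pʼ/
Alveolar: /t/ ~ /tʼ/
Retroflex: /ʈ/ ~ /ʈʼ/
Palatal: /c/ ~ /cʼ/
Velar: /k/ ~ /kʼ/
Dental: only /t̪ʼ/ (ejective); no plain partner.
So /t̪ʼ/ is the unpaired segment.

/t̪ʼ/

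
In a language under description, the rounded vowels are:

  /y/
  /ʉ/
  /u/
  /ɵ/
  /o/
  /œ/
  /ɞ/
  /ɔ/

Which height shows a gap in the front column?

high-mid

high: front /y/, central /ʉ/, back /u/.
high-mid: front —, central /ɵ/, back /o/.
low-mid: front /œ/, central /ɞ/, back /ɔ/.
Every height has a front member except high-mid, where /ø/ would be expected.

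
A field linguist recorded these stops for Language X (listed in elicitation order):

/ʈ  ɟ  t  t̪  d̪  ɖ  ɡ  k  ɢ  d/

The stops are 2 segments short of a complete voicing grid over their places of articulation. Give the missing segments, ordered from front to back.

place of articulation  voiceless  voiced  
dental            t̪        d̪      
alveolar          t         d       
retroflex         ʈ         ɖ       
palatal           —         ɟ       
velar             k         ɡ       
uvular            —         ɢ       
Gaps, from front to back: palatal lacks voiceless (/c/); uvular lacks voiceless (/q/).

/c/, /q/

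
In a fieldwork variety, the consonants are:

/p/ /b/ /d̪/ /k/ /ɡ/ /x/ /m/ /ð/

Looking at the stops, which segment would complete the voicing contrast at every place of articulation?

bilabial: voiceless /p/, voiced /b/.
dental: voiceless —, voiced /d̪/.
velar: voiceless /k/, voiced /ɡ/.
The dental row has no voiceless member, so the gap is the voiceless dental stop /t̪/.

/t̪/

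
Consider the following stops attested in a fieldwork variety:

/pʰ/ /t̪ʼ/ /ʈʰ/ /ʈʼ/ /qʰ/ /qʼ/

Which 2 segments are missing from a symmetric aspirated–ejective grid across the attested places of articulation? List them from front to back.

bilabial: aspirated /pʰ/, ejective —.
dental: aspirated —, ejective /t̪ʼ/.
retroflex: aspirated /ʈʰ/, ejective /ʈʼ/.
uvular: aspirated /qʰ/, ejective /qʼ/.
Gaps, from front to back: bilabial lacks ejective (/pʼ/); dental lacks aspirated (/t̪ʰ/).

/pʼ/, /t̪ʰ/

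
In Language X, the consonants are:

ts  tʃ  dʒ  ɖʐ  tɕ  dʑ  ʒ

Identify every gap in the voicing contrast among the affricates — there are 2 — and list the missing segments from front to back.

alveolar: voiceless /ts/, voiced —.
postalveolar: voiceless /tʃ/, voiced /dʒ/.
retroflex: voiceless —, voiced /ɖʐ/.
alveolo-palatal: voiceless /tɕ/, voiced /dʑ/.
Gaps, from front to back: alveolar lacks voiced (/dz/); retroflex lacks voiceless (/ʈʂ/).

/dz/, /ʈʂ/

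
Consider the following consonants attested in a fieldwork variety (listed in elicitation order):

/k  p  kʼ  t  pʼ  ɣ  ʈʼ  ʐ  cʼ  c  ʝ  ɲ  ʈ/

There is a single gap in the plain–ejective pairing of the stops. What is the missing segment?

/tʼ/

bilabial: plain /p/, ejective /pʼ/.
alveolar: plain /t/, ejective —.
retroflex: plain /ʈ/, ejective /ʈʼ/.
palatal: plain /c/, ejective /cʼ/.
velar: plain /k/, ejective /kʼ/.
The alveolar row has no ejective member, so the gap is the ejective alveolar stop /tʼ/.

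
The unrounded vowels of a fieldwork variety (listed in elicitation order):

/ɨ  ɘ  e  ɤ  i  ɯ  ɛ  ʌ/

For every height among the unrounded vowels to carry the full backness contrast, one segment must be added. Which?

/ɜ/

high: front /i/, central /ɨ/, back /ɯ/.
high-mid: front /e/, central /ɘ/, back /ɤ/.
low-mid: front /ɛ/, central —, back /ʌ/.
The low-mid row has no central member, so the gap is the low-mid central unrounded vowel /ɜ/.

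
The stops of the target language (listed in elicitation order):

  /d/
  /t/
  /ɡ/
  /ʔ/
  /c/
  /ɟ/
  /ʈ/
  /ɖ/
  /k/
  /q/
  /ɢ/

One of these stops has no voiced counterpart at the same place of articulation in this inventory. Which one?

/ʔ/

Alveolar: /t/ ~ /d/
Retroflex: /ʈ/ ~ /ɖ/
Palatal: /c/ ~ /ɟ/
Velar: /k/ ~ /ɡ/
Uvular: /q/ ~ /ɢ/
Glottal: only /ʔ/ (voiceless); no voiced partner.
So /ʔ/ is the unpaired segment.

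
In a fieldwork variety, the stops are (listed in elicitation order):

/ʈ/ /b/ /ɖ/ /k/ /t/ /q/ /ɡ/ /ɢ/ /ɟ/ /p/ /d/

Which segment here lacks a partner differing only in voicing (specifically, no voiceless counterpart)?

Bilabial: /p/ ~ /b/
Alveolar: /t/ ~ /d/
Retroflex: /ʈ/ ~ /ɖ/
Velar: /k/ ~ /ɡ/
Uvular: /q/ ~ /ɢ/
Palatal: only /ɟ/ (voiced); no voiceless partner.
So /ɟ/ is the unpaired segment.

/ɟ/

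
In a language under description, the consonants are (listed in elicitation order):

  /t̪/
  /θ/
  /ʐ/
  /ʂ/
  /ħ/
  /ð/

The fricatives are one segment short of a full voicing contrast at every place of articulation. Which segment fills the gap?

dental: voiceless /θ/, voiced /ð/.
retroflex: voiceless /ʂ/, voiced /ʐ/.
pharyngeal: voiceless /ħ/, voiced —.
The pharyngeal row has no voiced member, so the gap is the voiced pharyngeal fricative /ʕ/.

/ʕ/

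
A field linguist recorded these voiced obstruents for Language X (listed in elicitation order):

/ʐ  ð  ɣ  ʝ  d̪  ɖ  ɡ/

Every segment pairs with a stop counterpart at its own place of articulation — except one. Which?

/ʝ/

Dental: /d̪/ ~ /ð/
Retroflex: /ɖ/ ~ /ʐ/
Velar: /ɡ/ ~ /ɣ/
Palatal: only /ʝ/ (fricative); no stop partner.
So /ʝ/ is the unpaired segment.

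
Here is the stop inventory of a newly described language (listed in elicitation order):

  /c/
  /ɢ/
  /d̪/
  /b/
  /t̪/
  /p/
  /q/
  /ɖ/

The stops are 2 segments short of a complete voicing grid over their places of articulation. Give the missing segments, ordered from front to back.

place of articulation  voiceless  voiced  
bilabial          p         b       
dental            t̪        d̪      
retroflex         —         ɖ       
palatal           c         —       
uvular            q         ɢ       
Gaps, from front to back: retroflex lacks voiceless (/ʈ/); palatal lacks voiced (/ɟ/).

/ʈ/, /ɟ/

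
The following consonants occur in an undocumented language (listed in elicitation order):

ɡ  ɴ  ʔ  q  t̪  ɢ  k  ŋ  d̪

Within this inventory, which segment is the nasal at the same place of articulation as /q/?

/q/ is a voiceless uvular stop.
The nasal at the same place is an uvular nasal — in this inventory, /ɴ/.

/ɴ/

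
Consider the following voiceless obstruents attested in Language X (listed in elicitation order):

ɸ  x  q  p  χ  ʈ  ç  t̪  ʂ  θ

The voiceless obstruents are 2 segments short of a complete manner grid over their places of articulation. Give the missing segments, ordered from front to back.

Stop: /p/ (bilabial), /t̪/ (dental), /ʈ/ (retroflex), /q/ (uvular).
Fricative: /ɸ/ (bilabial), /θ/ (dental), /ʂ/ (retroflex), /ç/ (palatal), /x/ (velar), /χ/ (uvular).
Gaps, from front to back: palatal lacks stop (/c/); velar lacks stop (/k/).

/c/, /k/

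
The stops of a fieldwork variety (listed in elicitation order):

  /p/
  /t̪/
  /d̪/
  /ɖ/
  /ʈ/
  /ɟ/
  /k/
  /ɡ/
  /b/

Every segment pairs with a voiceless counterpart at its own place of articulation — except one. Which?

Bilabial: /p/ ~ /b/
Dental: /t̪/ ~ /d̪/
Retroflex: /ʈ/ ~ /ɖ/
Velar: /k/ ~ /ɡ/
Palatal: only /ɟ/ (voiced); no voiceless partner.
So /ɟ/ is the unpaired segment.

/ɟ/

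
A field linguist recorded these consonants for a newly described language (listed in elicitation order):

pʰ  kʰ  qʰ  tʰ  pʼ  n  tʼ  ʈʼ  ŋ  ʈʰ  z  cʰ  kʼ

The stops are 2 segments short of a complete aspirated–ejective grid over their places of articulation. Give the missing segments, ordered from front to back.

Aspirated: /pʰ/ (bilabial), /tʰ/ (alveolar), /ʈʰ/ (retroflex), /cʰ/ (palatal), /kʰ/ (velar), /qʰ/ (uvular).
Ejective: /pʼ/ (bilabial), /tʼ/ (alveolar), /ʈʼ/ (retroflex), /kʼ/ (velar).
Gaps, from front to back: palatal lacks ejective (/cʼ/); uvular lacks ejective (/qʼ/).

/cʼ/, /qʼ/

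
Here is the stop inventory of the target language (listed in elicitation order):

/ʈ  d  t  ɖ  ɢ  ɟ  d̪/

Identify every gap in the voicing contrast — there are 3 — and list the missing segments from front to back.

place of articulation  voiceless  voiced  
dental            —         d̪      
alveolar          t         d       
retroflex         ʈ         ɖ       
palatal           —         ɟ       
uvular            —         ɢ       
Gaps, from front to back: dental lacks voiceless (/t̪/); palatal lacks voiceless (/c/); uvular lacks voiceless (/q/).

/t̪/, /c/, /q/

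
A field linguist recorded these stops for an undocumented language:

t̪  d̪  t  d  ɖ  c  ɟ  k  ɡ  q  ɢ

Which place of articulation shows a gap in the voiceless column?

dental: voiceless /t̪/, voiced /d̪/.
alveolar: voiceless /t/, voiced /d/.
retroflex: voiceless —, voiced /ɖ/.
palatal: voiceless /c/, voiced /ɟ/.
velar: voiceless /k/, voiced /ɡ/.
uvular: voiceless /q/, voiced /ɢ/.
Every place of articulation has a voiceless member except retroflex, where /ʈ/ would be expected.

retroflex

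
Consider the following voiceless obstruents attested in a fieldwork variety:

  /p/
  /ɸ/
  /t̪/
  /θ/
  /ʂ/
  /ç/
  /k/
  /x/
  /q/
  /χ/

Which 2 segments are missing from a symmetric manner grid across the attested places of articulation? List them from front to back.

/ʈ/, /c/

bilabial: stop /p/, fricative /ɸ/.
dental: stop /t̪/, fricative /θ/.
retroflex: stop —, fricative /ʂ/.
palatal: stop —, fricative /ç/.
velar: stop /k/, fricative /x/.
uvular: stop /q/, fricative /χ/.
Gaps, from front to back: retroflex lacks stop (/ʈ/); palatal lacks stop (/c/).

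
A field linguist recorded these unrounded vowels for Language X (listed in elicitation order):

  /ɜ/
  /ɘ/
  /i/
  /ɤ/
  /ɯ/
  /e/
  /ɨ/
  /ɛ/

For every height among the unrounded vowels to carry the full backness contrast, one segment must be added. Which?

high: front /i/, central /ɨ/, back /ɯ/.
high-mid: front /e/, central /ɘ/, back /ɤ/.
low-mid: front /ɛ/, central /ɜ/, back —.
The low-mid row has no back member, so the gap is the low-mid back unrounded vowel /ʌ/.

/ʌ/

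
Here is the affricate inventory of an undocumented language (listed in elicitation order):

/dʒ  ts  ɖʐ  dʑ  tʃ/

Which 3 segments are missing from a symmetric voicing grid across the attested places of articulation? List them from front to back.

alveolar: voiceless /ts/, voiced —.
postalveolar: voiceless /tʃ/, voiced /dʒ/.
retroflex: voiceless —, voiced /ɖʐ/.
alveolo-palatal: voiceless —, voiced /dʑ/.
Gaps, from front to back: alveolar lacks voiced (/dz/); retroflex lacks voiceless (/ʈʂ/); alveolo-palatal lacks voiceless (/tɕ/).

/dz/, /ʈʂ/, /tɕ/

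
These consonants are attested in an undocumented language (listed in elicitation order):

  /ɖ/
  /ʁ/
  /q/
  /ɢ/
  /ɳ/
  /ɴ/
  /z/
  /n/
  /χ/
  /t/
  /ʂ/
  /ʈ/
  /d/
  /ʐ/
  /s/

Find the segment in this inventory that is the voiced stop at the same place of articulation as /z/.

/d/

/z/ is a voiced alveolar fricative.
The voiced stop at the same place is a voiced alveolar stop — in this inventory, /d/.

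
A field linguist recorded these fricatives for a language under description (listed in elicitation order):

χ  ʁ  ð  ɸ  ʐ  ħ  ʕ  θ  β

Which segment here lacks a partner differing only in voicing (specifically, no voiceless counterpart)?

Bilabial: /ɸ/ ~ /β/
Dental: /θ/ ~ /ð/
Uvular: /χ/ ~ /ʁ/
Pharyngeal: /ħ/ ~ /ʕ/
Retroflex: only /ʐ/ (voiced); no voiceless partner.
So /ʐ/ is the unpaired segment.

/ʐ/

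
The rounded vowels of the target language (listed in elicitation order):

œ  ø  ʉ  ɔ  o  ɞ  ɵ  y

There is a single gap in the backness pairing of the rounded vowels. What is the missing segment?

/u/

height            front     central   back    
high              y         ʉ         —       
high-mid          ø         ɵ         o       
low-mid           œ         ɞ         ɔ       
The high row has no back member, so the gap is the high back rounded vowel /u/.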